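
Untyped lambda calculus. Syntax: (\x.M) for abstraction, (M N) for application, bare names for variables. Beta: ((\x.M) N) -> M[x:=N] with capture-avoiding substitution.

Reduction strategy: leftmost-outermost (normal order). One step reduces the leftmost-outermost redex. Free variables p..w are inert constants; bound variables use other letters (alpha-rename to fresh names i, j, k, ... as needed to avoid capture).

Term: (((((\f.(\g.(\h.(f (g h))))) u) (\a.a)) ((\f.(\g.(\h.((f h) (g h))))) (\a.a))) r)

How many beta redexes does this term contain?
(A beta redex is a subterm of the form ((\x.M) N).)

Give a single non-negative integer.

Answer: 2

Derivation:
Term: (((((\f.(\g.(\h.(f (g h))))) u) (\a.a)) ((\f.(\g.(\h.((f h) (g h))))) (\a.a))) r)
  Redex: ((\f.(\g.(\h.(f (g h))))) u)
  Redex: ((\f.(\g.(\h.((f h) (g h))))) (\a.a))
Total redexes: 2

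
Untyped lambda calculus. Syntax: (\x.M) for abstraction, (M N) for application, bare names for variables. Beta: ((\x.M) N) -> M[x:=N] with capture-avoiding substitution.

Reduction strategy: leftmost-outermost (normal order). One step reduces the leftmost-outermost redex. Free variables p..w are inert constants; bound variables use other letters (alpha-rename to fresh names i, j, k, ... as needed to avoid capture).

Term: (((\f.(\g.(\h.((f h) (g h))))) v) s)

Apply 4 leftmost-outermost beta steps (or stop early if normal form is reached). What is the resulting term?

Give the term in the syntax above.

Step 0: (((\f.(\g.(\h.((f h) (g h))))) v) s)
Step 1: ((\g.(\h.((v h) (g h)))) s)
Step 2: (\h.((v h) (s h)))
Step 3: (normal form reached)

Answer: (\h.((v h) (s h)))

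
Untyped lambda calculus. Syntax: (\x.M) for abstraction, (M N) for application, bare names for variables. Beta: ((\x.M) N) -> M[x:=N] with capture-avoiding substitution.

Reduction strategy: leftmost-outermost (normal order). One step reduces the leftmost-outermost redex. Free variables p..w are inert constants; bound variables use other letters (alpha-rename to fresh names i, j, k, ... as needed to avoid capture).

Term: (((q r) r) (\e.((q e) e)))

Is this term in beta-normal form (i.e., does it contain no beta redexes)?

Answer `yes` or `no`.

Answer: yes

Derivation:
Term: (((q r) r) (\e.((q e) e)))
No beta redexes found.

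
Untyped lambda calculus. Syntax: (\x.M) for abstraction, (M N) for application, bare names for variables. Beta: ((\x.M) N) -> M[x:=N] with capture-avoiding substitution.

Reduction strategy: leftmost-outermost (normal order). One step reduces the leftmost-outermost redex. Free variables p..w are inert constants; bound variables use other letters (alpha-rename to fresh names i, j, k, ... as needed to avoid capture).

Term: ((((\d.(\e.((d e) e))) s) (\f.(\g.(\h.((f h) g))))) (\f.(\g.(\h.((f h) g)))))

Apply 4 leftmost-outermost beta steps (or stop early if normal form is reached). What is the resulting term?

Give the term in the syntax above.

Answer: (((s (\f.(\g.(\h.((f h) g))))) (\f.(\g.(\h.((f h) g))))) (\f.(\g.(\h.((f h) g)))))

Derivation:
Step 0: ((((\d.(\e.((d e) e))) s) (\f.(\g.(\h.((f h) g))))) (\f.(\g.(\h.((f h) g)))))
Step 1: (((\e.((s e) e)) (\f.(\g.(\h.((f h) g))))) (\f.(\g.(\h.((f h) g)))))
Step 2: (((s (\f.(\g.(\h.((f h) g))))) (\f.(\g.(\h.((f h) g))))) (\f.(\g.(\h.((f h) g)))))
Step 3: (normal form reached)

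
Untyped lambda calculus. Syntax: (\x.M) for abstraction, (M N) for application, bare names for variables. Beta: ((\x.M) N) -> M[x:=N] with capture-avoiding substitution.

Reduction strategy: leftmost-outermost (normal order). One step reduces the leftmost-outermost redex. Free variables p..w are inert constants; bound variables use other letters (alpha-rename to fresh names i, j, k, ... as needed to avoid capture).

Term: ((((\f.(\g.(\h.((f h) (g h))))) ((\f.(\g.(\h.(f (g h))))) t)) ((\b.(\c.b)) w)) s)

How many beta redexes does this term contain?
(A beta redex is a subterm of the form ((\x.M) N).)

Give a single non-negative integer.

Term: ((((\f.(\g.(\h.((f h) (g h))))) ((\f.(\g.(\h.(f (g h))))) t)) ((\b.(\c.b)) w)) s)
  Redex: ((\f.(\g.(\h.((f h) (g h))))) ((\f.(\g.(\h.(f (g h))))) t))
  Redex: ((\f.(\g.(\h.(f (g h))))) t)
  Redex: ((\b.(\c.b)) w)
Total redexes: 3

Answer: 3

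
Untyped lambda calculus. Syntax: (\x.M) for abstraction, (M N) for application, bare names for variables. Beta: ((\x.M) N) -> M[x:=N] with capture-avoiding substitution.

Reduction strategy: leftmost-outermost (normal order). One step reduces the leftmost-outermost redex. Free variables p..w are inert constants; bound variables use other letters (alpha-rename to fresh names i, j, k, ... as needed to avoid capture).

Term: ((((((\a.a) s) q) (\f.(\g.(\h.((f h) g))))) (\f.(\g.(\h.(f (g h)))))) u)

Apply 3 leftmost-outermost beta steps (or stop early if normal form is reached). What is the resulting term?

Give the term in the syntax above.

Step 0: ((((((\a.a) s) q) (\f.(\g.(\h.((f h) g))))) (\f.(\g.(\h.(f (g h)))))) u)
Step 1: ((((s q) (\f.(\g.(\h.((f h) g))))) (\f.(\g.(\h.(f (g h)))))) u)
Step 2: (normal form reached)

Answer: ((((s q) (\f.(\g.(\h.((f h) g))))) (\f.(\g.(\h.(f (g h)))))) u)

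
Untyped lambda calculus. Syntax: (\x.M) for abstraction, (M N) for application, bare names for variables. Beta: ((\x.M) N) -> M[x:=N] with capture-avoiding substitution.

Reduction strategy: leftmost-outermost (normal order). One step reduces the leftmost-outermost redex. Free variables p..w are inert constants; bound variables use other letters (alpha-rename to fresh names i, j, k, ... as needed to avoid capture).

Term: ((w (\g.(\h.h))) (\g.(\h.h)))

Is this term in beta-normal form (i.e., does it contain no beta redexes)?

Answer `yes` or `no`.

Term: ((w (\g.(\h.h))) (\g.(\h.h)))
No beta redexes found.

Answer: yes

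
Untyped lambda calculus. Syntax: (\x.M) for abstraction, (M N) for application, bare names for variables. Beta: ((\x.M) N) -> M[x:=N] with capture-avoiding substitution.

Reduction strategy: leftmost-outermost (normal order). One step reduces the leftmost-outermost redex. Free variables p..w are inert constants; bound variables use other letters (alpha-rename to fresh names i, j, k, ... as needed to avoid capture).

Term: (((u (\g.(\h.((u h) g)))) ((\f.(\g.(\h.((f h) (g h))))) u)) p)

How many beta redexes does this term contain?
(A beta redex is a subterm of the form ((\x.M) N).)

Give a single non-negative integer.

Answer: 1

Derivation:
Term: (((u (\g.(\h.((u h) g)))) ((\f.(\g.(\h.((f h) (g h))))) u)) p)
  Redex: ((\f.(\g.(\h.((f h) (g h))))) u)
Total redexes: 1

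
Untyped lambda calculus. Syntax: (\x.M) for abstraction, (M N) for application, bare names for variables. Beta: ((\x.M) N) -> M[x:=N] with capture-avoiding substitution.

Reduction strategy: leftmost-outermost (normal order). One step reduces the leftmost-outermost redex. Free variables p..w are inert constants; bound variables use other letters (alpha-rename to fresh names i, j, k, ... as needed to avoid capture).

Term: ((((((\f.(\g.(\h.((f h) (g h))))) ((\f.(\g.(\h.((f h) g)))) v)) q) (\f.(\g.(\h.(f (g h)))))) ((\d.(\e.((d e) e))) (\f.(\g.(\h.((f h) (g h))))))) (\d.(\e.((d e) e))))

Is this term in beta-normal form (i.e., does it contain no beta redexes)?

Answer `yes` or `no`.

Term: ((((((\f.(\g.(\h.((f h) (g h))))) ((\f.(\g.(\h.((f h) g)))) v)) q) (\f.(\g.(\h.(f (g h)))))) ((\d.(\e.((d e) e))) (\f.(\g.(\h.((f h) (g h))))))) (\d.(\e.((d e) e))))
Found 3 beta redex(es).

Answer: no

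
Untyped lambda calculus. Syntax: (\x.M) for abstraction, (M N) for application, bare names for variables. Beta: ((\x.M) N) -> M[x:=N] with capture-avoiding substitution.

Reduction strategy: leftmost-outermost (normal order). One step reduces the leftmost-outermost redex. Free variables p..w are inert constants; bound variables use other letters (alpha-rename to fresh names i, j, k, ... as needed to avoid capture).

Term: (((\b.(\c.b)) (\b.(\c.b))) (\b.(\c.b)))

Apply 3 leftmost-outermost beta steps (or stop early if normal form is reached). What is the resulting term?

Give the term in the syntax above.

Step 0: (((\b.(\c.b)) (\b.(\c.b))) (\b.(\c.b)))
Step 1: ((\c.(\b.(\c.b))) (\b.(\c.b)))
Step 2: (\b.(\c.b))
Step 3: (normal form reached)

Answer: (\b.(\c.b))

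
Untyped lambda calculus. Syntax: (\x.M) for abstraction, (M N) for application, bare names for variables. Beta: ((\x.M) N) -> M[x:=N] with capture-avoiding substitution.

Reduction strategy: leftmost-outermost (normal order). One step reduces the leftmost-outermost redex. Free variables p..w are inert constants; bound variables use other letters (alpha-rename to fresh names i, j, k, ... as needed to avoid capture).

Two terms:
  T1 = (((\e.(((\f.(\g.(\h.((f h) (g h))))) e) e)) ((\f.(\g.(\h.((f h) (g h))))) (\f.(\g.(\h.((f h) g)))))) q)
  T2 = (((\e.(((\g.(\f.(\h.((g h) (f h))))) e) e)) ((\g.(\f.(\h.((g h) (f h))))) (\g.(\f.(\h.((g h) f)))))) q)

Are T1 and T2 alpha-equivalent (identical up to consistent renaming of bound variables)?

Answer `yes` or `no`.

Answer: yes

Derivation:
Term 1: (((\e.(((\f.(\g.(\h.((f h) (g h))))) e) e)) ((\f.(\g.(\h.((f h) (g h))))) (\f.(\g.(\h.((f h) g)))))) q)
Term 2: (((\e.(((\g.(\f.(\h.((g h) (f h))))) e) e)) ((\g.(\f.(\h.((g h) (f h))))) (\g.(\f.(\h.((g h) f)))))) q)
Alpha-equivalence: compare structure up to binder renaming.
Result: True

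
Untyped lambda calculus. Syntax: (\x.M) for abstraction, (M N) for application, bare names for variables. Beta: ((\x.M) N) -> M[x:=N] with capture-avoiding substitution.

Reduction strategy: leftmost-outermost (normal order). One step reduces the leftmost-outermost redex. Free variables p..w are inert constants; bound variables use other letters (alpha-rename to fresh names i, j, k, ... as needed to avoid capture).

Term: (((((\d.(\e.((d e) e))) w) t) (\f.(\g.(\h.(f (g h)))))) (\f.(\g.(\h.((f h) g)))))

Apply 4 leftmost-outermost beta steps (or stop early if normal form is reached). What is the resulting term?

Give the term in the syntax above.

Step 0: (((((\d.(\e.((d e) e))) w) t) (\f.(\g.(\h.(f (g h)))))) (\f.(\g.(\h.((f h) g)))))
Step 1: ((((\e.((w e) e)) t) (\f.(\g.(\h.(f (g h)))))) (\f.(\g.(\h.((f h) g)))))
Step 2: ((((w t) t) (\f.(\g.(\h.(f (g h)))))) (\f.(\g.(\h.((f h) g)))))
Step 3: (normal form reached)

Answer: ((((w t) t) (\f.(\g.(\h.(f (g h)))))) (\f.(\g.(\h.((f h) g)))))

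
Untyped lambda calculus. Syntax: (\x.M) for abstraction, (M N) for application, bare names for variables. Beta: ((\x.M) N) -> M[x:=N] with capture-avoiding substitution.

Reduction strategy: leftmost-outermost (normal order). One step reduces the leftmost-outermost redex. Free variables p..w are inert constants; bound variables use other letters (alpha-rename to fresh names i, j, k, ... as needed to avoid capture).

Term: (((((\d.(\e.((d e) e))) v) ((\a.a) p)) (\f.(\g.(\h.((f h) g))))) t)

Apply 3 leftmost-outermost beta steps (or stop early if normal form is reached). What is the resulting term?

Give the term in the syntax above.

Step 0: (((((\d.(\e.((d e) e))) v) ((\a.a) p)) (\f.(\g.(\h.((f h) g))))) t)
Step 1: ((((\e.((v e) e)) ((\a.a) p)) (\f.(\g.(\h.((f h) g))))) t)
Step 2: ((((v ((\a.a) p)) ((\a.a) p)) (\f.(\g.(\h.((f h) g))))) t)
Step 3: ((((v p) ((\a.a) p)) (\f.(\g.(\h.((f h) g))))) t)

Answer: ((((v p) ((\a.a) p)) (\f.(\g.(\h.((f h) g))))) t)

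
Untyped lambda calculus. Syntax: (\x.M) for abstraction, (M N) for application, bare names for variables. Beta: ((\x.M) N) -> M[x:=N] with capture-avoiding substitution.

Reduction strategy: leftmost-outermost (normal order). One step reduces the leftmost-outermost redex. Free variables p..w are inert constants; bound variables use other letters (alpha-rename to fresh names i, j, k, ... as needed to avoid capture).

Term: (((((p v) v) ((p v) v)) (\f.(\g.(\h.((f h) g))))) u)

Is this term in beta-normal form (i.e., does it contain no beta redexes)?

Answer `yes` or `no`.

Term: (((((p v) v) ((p v) v)) (\f.(\g.(\h.((f h) g))))) u)
No beta redexes found.

Answer: yes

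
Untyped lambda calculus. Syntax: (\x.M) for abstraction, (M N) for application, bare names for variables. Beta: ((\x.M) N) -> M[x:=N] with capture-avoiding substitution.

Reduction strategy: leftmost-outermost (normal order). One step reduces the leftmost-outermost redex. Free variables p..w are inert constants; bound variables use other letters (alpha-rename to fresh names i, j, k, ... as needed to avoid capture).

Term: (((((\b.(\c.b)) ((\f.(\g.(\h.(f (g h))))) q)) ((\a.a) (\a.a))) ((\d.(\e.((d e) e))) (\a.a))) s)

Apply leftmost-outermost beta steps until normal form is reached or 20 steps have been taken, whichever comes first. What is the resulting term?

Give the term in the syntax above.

Answer: (q (s s))

Derivation:
Step 0: (((((\b.(\c.b)) ((\f.(\g.(\h.(f (g h))))) q)) ((\a.a) (\a.a))) ((\d.(\e.((d e) e))) (\a.a))) s)
Step 1: ((((\c.((\f.(\g.(\h.(f (g h))))) q)) ((\a.a) (\a.a))) ((\d.(\e.((d e) e))) (\a.a))) s)
Step 2: ((((\f.(\g.(\h.(f (g h))))) q) ((\d.(\e.((d e) e))) (\a.a))) s)
Step 3: (((\g.(\h.(q (g h)))) ((\d.(\e.((d e) e))) (\a.a))) s)
Step 4: ((\h.(q (((\d.(\e.((d e) e))) (\a.a)) h))) s)
Step 5: (q (((\d.(\e.((d e) e))) (\a.a)) s))
Step 6: (q ((\e.(((\a.a) e) e)) s))
Step 7: (q (((\a.a) s) s))
Step 8: (q (s s))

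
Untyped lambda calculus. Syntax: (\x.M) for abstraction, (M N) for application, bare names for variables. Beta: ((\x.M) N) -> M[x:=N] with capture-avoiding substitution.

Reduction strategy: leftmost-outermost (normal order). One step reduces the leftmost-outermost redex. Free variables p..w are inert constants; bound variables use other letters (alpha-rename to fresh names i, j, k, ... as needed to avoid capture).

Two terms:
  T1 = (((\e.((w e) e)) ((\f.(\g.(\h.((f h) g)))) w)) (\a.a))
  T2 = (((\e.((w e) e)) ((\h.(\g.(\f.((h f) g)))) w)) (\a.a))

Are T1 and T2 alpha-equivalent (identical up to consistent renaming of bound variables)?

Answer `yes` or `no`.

Term 1: (((\e.((w e) e)) ((\f.(\g.(\h.((f h) g)))) w)) (\a.a))
Term 2: (((\e.((w e) e)) ((\h.(\g.(\f.((h f) g)))) w)) (\a.a))
Alpha-equivalence: compare structure up to binder renaming.
Result: True

Answer: yes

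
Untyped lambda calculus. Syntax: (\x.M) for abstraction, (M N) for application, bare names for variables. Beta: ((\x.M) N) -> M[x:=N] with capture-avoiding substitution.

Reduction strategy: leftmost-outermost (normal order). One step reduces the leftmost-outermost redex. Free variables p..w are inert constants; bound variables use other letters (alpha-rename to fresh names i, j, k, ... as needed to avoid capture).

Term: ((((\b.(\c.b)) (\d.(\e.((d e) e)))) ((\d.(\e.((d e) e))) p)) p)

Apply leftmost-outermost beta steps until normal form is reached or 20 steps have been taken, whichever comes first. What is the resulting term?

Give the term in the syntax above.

Step 0: ((((\b.(\c.b)) (\d.(\e.((d e) e)))) ((\d.(\e.((d e) e))) p)) p)
Step 1: (((\c.(\d.(\e.((d e) e)))) ((\d.(\e.((d e) e))) p)) p)
Step 2: ((\d.(\e.((d e) e))) p)
Step 3: (\e.((p e) e))

Answer: (\e.((p e) e))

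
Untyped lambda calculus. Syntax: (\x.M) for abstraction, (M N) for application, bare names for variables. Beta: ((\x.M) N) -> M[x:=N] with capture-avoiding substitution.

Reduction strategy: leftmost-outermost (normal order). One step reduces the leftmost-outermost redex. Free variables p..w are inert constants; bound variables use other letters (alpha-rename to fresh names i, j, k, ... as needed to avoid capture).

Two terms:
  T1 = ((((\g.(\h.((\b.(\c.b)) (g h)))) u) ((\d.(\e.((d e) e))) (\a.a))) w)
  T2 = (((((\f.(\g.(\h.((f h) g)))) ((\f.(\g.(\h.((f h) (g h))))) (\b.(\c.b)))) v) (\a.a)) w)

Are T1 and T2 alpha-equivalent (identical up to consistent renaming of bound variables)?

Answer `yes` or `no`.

Term 1: ((((\g.(\h.((\b.(\c.b)) (g h)))) u) ((\d.(\e.((d e) e))) (\a.a))) w)
Term 2: (((((\f.(\g.(\h.((f h) g)))) ((\f.(\g.(\h.((f h) (g h))))) (\b.(\c.b)))) v) (\a.a)) w)
Alpha-equivalence: compare structure up to binder renaming.
Result: False

Answer: no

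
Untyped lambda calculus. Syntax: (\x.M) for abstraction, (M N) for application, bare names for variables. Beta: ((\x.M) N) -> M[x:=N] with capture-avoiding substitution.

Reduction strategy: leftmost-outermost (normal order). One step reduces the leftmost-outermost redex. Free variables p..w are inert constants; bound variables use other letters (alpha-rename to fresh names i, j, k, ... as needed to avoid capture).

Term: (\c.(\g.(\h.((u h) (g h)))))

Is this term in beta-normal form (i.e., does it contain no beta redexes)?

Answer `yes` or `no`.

Answer: yes

Derivation:
Term: (\c.(\g.(\h.((u h) (g h)))))
No beta redexes found.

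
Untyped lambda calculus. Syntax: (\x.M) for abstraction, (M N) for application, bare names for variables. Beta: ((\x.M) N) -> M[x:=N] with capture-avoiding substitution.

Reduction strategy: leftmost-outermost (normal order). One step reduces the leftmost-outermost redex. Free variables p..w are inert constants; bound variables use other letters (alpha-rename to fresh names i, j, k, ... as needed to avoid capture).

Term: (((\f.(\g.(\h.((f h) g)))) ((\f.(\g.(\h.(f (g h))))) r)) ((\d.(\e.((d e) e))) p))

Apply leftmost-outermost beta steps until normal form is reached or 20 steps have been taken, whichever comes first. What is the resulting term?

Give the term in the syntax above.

Step 0: (((\f.(\g.(\h.((f h) g)))) ((\f.(\g.(\h.(f (g h))))) r)) ((\d.(\e.((d e) e))) p))
Step 1: ((\g.(\h.((((\f.(\g.(\h.(f (g h))))) r) h) g))) ((\d.(\e.((d e) e))) p))
Step 2: (\h.((((\f.(\g.(\h.(f (g h))))) r) h) ((\d.(\e.((d e) e))) p)))
Step 3: (\h.(((\g.(\h.(r (g h)))) h) ((\d.(\e.((d e) e))) p)))
Step 4: (\h.((\i.(r (h i))) ((\d.(\e.((d e) e))) p)))
Step 5: (\h.(r (h ((\d.(\e.((d e) e))) p))))
Step 6: (\h.(r (h (\e.((p e) e)))))

Answer: (\h.(r (h (\e.((p e) e)))))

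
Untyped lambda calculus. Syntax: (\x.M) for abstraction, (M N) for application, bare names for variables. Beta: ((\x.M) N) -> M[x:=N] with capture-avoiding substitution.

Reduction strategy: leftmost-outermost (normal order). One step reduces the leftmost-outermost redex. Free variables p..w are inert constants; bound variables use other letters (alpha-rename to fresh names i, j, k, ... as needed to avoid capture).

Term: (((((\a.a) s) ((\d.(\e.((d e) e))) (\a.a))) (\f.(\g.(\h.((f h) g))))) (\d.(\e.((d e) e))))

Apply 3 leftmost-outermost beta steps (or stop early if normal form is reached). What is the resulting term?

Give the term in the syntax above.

Step 0: (((((\a.a) s) ((\d.(\e.((d e) e))) (\a.a))) (\f.(\g.(\h.((f h) g))))) (\d.(\e.((d e) e))))
Step 1: (((s ((\d.(\e.((d e) e))) (\a.a))) (\f.(\g.(\h.((f h) g))))) (\d.(\e.((d e) e))))
Step 2: (((s (\e.(((\a.a) e) e))) (\f.(\g.(\h.((f h) g))))) (\d.(\e.((d e) e))))
Step 3: (((s (\e.(e e))) (\f.(\g.(\h.((f h) g))))) (\d.(\e.((d e) e))))

Answer: (((s (\e.(e e))) (\f.(\g.(\h.((f h) g))))) (\d.(\e.((d e) e))))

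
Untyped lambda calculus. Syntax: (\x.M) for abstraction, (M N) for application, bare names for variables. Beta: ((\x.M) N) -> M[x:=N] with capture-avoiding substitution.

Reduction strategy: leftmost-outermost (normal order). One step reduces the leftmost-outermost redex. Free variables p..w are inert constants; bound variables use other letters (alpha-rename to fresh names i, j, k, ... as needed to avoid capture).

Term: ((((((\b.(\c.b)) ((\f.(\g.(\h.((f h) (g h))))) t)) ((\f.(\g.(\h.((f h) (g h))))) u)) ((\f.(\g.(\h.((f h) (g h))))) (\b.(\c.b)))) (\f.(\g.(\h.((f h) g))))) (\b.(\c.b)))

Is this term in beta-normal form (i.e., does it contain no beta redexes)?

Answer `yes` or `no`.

Term: ((((((\b.(\c.b)) ((\f.(\g.(\h.((f h) (g h))))) t)) ((\f.(\g.(\h.((f h) (g h))))) u)) ((\f.(\g.(\h.((f h) (g h))))) (\b.(\c.b)))) (\f.(\g.(\h.((f h) g))))) (\b.(\c.b)))
Found 4 beta redex(es).

Answer: no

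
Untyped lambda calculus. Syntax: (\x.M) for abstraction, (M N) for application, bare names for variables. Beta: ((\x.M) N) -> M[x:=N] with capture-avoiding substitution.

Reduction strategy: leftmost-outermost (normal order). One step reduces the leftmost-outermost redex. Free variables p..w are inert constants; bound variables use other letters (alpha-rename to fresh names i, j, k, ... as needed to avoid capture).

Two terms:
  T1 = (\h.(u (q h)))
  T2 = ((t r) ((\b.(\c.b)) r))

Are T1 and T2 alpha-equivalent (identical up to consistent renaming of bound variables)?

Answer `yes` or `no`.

Term 1: (\h.(u (q h)))
Term 2: ((t r) ((\b.(\c.b)) r))
Alpha-equivalence: compare structure up to binder renaming.
Result: False

Answer: no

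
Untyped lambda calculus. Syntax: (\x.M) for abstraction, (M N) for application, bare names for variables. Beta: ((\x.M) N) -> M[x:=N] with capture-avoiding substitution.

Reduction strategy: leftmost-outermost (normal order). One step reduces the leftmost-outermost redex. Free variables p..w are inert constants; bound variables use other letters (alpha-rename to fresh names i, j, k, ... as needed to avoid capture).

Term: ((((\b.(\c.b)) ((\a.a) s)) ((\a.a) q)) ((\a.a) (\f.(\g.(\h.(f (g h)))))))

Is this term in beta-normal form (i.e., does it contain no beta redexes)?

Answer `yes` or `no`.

Answer: no

Derivation:
Term: ((((\b.(\c.b)) ((\a.a) s)) ((\a.a) q)) ((\a.a) (\f.(\g.(\h.(f (g h)))))))
Found 4 beta redex(es).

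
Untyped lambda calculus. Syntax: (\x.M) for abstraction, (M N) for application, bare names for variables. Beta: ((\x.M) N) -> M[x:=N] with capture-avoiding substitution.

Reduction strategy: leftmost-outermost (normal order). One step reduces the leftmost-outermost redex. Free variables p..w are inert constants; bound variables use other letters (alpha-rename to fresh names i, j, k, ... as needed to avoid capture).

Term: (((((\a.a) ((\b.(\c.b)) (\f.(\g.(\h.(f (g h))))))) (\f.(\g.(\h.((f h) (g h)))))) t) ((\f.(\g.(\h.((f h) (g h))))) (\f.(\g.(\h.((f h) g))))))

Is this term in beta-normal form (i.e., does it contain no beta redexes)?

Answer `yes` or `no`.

Answer: no

Derivation:
Term: (((((\a.a) ((\b.(\c.b)) (\f.(\g.(\h.(f (g h))))))) (\f.(\g.(\h.((f h) (g h)))))) t) ((\f.(\g.(\h.((f h) (g h))))) (\f.(\g.(\h.((f h) g))))))
Found 3 beta redex(es).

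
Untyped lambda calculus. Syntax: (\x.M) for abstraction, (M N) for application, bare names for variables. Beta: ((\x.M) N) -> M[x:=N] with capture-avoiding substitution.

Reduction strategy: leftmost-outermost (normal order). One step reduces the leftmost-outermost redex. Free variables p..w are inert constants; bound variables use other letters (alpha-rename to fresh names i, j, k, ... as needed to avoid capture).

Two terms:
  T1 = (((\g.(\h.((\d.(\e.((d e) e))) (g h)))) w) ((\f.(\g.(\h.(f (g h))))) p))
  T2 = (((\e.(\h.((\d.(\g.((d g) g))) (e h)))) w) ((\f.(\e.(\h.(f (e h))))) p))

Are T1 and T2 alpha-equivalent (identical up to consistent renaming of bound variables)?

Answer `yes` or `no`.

Term 1: (((\g.(\h.((\d.(\e.((d e) e))) (g h)))) w) ((\f.(\g.(\h.(f (g h))))) p))
Term 2: (((\e.(\h.((\d.(\g.((d g) g))) (e h)))) w) ((\f.(\e.(\h.(f (e h))))) p))
Alpha-equivalence: compare structure up to binder renaming.
Result: True

Answer: yes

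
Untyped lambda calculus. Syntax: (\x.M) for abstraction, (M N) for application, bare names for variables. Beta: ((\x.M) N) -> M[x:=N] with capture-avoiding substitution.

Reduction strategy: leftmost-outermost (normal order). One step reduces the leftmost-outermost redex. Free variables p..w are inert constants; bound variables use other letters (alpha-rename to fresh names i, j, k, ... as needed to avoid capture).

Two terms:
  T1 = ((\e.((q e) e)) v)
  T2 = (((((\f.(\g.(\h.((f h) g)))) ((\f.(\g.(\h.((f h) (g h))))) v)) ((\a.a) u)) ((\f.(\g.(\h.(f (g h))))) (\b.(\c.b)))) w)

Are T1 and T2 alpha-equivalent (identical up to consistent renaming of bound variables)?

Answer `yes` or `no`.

Answer: no

Derivation:
Term 1: ((\e.((q e) e)) v)
Term 2: (((((\f.(\g.(\h.((f h) g)))) ((\f.(\g.(\h.((f h) (g h))))) v)) ((\a.a) u)) ((\f.(\g.(\h.(f (g h))))) (\b.(\c.b)))) w)
Alpha-equivalence: compare structure up to binder renaming.
Result: False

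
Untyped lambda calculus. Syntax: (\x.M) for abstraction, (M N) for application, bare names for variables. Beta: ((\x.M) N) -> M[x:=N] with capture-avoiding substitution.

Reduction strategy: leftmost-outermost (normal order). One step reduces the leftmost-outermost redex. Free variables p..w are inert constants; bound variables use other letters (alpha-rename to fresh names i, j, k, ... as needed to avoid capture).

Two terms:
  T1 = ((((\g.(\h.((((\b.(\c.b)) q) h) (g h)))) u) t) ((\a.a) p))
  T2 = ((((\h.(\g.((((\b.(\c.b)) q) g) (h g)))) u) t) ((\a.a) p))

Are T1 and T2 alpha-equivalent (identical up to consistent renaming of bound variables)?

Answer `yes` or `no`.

Answer: yes

Derivation:
Term 1: ((((\g.(\h.((((\b.(\c.b)) q) h) (g h)))) u) t) ((\a.a) p))
Term 2: ((((\h.(\g.((((\b.(\c.b)) q) g) (h g)))) u) t) ((\a.a) p))
Alpha-equivalence: compare structure up to binder renaming.
Result: True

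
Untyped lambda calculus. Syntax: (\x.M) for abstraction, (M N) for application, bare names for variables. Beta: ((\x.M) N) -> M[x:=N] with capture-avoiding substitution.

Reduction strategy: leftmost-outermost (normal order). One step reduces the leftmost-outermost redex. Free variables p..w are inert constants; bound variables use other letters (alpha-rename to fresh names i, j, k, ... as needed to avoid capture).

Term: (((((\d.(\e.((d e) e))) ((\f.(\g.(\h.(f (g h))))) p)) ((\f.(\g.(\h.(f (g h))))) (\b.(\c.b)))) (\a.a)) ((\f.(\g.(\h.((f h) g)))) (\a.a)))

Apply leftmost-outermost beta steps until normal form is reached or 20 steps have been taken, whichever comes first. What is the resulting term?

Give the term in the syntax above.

Answer: (((p (\h.(\c.(\i.(\c.(h i)))))) (\a.a)) (\g.(\h.(h g))))

Derivation:
Step 0: (((((\d.(\e.((d e) e))) ((\f.(\g.(\h.(f (g h))))) p)) ((\f.(\g.(\h.(f (g h))))) (\b.(\c.b)))) (\a.a)) ((\f.(\g.(\h.((f h) g)))) (\a.a)))
Step 1: ((((\e.((((\f.(\g.(\h.(f (g h))))) p) e) e)) ((\f.(\g.(\h.(f (g h))))) (\b.(\c.b)))) (\a.a)) ((\f.(\g.(\h.((f h) g)))) (\a.a)))
Step 2: ((((((\f.(\g.(\h.(f (g h))))) p) ((\f.(\g.(\h.(f (g h))))) (\b.(\c.b)))) ((\f.(\g.(\h.(f (g h))))) (\b.(\c.b)))) (\a.a)) ((\f.(\g.(\h.((f h) g)))) (\a.a)))
Step 3: (((((\g.(\h.(p (g h)))) ((\f.(\g.(\h.(f (g h))))) (\b.(\c.b)))) ((\f.(\g.(\h.(f (g h))))) (\b.(\c.b)))) (\a.a)) ((\f.(\g.(\h.((f h) g)))) (\a.a)))
Step 4: ((((\h.(p (((\f.(\g.(\h.(f (g h))))) (\b.(\c.b))) h))) ((\f.(\g.(\h.(f (g h))))) (\b.(\c.b)))) (\a.a)) ((\f.(\g.(\h.((f h) g)))) (\a.a)))
Step 5: (((p (((\f.(\g.(\h.(f (g h))))) (\b.(\c.b))) ((\f.(\g.(\h.(f (g h))))) (\b.(\c.b))))) (\a.a)) ((\f.(\g.(\h.((f h) g)))) (\a.a)))
Step 6: (((p ((\g.(\h.((\b.(\c.b)) (g h)))) ((\f.(\g.(\h.(f (g h))))) (\b.(\c.b))))) (\a.a)) ((\f.(\g.(\h.((f h) g)))) (\a.a)))
Step 7: (((p (\h.((\b.(\c.b)) (((\f.(\g.(\h.(f (g h))))) (\b.(\c.b))) h)))) (\a.a)) ((\f.(\g.(\h.((f h) g)))) (\a.a)))
Step 8: (((p (\h.(\c.(((\f.(\g.(\h.(f (g h))))) (\b.(\c.b))) h)))) (\a.a)) ((\f.(\g.(\h.((f h) g)))) (\a.a)))
Step 9: (((p (\h.(\c.((\g.(\h.((\b.(\c.b)) (g h)))) h)))) (\a.a)) ((\f.(\g.(\h.((f h) g)))) (\a.a)))
Step 10: (((p (\h.(\c.(\i.((\b.(\c.b)) (h i)))))) (\a.a)) ((\f.(\g.(\h.((f h) g)))) (\a.a)))
Step 11: (((p (\h.(\c.(\i.(\c.(h i)))))) (\a.a)) ((\f.(\g.(\h.((f h) g)))) (\a.a)))
Step 12: (((p (\h.(\c.(\i.(\c.(h i)))))) (\a.a)) (\g.(\h.(((\a.a) h) g))))
Step 13: (((p (\h.(\c.(\i.(\c.(h i)))))) (\a.a)) (\g.(\h.(h g))))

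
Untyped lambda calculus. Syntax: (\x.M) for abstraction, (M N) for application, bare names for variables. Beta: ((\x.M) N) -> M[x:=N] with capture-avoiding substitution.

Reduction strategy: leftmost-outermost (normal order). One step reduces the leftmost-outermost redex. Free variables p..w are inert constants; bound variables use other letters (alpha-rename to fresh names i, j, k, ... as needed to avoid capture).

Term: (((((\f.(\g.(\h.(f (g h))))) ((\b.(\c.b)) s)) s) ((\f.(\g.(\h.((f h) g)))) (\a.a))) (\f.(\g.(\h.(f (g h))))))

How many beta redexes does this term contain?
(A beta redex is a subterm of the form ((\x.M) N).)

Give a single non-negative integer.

Answer: 3

Derivation:
Term: (((((\f.(\g.(\h.(f (g h))))) ((\b.(\c.b)) s)) s) ((\f.(\g.(\h.((f h) g)))) (\a.a))) (\f.(\g.(\h.(f (g h))))))
  Redex: ((\f.(\g.(\h.(f (g h))))) ((\b.(\c.b)) s))
  Redex: ((\b.(\c.b)) s)
  Redex: ((\f.(\g.(\h.((f h) g)))) (\a.a))
Total redexes: 3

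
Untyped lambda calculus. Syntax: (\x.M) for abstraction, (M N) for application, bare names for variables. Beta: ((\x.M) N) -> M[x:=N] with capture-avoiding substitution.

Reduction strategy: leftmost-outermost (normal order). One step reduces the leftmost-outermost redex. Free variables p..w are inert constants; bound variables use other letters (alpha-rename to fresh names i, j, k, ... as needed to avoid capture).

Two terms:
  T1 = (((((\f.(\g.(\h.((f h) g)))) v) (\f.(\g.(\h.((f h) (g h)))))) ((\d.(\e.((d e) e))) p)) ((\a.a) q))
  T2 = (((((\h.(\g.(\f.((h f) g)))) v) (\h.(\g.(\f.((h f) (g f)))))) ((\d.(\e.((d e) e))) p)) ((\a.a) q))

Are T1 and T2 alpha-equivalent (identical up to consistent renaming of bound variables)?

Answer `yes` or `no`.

Answer: yes

Derivation:
Term 1: (((((\f.(\g.(\h.((f h) g)))) v) (\f.(\g.(\h.((f h) (g h)))))) ((\d.(\e.((d e) e))) p)) ((\a.a) q))
Term 2: (((((\h.(\g.(\f.((h f) g)))) v) (\h.(\g.(\f.((h f) (g f)))))) ((\d.(\e.((d e) e))) p)) ((\a.a) q))
Alpha-equivalence: compare structure up to binder renaming.
Result: True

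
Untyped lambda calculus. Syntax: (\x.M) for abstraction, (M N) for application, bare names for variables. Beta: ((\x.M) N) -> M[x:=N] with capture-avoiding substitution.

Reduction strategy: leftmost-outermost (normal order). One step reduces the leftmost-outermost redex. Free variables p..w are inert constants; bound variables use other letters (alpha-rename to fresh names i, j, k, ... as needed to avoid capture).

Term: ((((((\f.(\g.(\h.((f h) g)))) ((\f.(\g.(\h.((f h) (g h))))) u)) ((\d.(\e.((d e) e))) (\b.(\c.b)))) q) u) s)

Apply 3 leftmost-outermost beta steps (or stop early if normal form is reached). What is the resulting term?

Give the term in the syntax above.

Answer: ((((((\f.(\g.(\h.((f h) (g h))))) u) q) ((\d.(\e.((d e) e))) (\b.(\c.b)))) u) s)

Derivation:
Step 0: ((((((\f.(\g.(\h.((f h) g)))) ((\f.(\g.(\h.((f h) (g h))))) u)) ((\d.(\e.((d e) e))) (\b.(\c.b)))) q) u) s)
Step 1: (((((\g.(\h.((((\f.(\g.(\h.((f h) (g h))))) u) h) g))) ((\d.(\e.((d e) e))) (\b.(\c.b)))) q) u) s)
Step 2: ((((\h.((((\f.(\g.(\h.((f h) (g h))))) u) h) ((\d.(\e.((d e) e))) (\b.(\c.b))))) q) u) s)
Step 3: ((((((\f.(\g.(\h.((f h) (g h))))) u) q) ((\d.(\e.((d e) e))) (\b.(\c.b)))) u) s)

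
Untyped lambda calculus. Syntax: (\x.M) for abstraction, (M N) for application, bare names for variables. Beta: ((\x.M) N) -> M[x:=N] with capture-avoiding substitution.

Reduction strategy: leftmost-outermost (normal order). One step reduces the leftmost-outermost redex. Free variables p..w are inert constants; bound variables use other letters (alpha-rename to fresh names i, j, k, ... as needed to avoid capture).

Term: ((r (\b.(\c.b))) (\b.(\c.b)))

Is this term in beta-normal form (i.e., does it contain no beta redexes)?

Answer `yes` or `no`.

Term: ((r (\b.(\c.b))) (\b.(\c.b)))
No beta redexes found.

Answer: yes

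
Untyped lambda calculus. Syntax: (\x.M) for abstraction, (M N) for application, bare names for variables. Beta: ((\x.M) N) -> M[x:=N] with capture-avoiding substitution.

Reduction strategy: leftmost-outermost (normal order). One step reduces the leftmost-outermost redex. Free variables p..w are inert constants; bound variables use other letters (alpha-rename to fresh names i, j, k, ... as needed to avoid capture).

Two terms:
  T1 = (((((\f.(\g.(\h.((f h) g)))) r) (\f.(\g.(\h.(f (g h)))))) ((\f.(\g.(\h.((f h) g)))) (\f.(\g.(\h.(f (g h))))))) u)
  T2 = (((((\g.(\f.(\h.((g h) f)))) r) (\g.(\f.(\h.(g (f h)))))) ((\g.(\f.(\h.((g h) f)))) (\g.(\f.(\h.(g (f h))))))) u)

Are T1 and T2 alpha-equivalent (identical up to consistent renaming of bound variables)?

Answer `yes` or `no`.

Answer: yes

Derivation:
Term 1: (((((\f.(\g.(\h.((f h) g)))) r) (\f.(\g.(\h.(f (g h)))))) ((\f.(\g.(\h.((f h) g)))) (\f.(\g.(\h.(f (g h))))))) u)
Term 2: (((((\g.(\f.(\h.((g h) f)))) r) (\g.(\f.(\h.(g (f h)))))) ((\g.(\f.(\h.((g h) f)))) (\g.(\f.(\h.(g (f h))))))) u)
Alpha-equivalence: compare structure up to binder renaming.
Result: True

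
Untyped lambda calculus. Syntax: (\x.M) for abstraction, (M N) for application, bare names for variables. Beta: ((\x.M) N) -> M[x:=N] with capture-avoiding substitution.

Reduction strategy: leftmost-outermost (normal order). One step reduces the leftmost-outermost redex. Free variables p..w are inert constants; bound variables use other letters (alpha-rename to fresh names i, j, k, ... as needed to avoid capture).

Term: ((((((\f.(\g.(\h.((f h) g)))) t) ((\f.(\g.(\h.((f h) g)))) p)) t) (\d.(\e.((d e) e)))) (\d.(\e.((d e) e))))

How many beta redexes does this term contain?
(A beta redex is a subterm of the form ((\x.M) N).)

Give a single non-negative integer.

Term: ((((((\f.(\g.(\h.((f h) g)))) t) ((\f.(\g.(\h.((f h) g)))) p)) t) (\d.(\e.((d e) e)))) (\d.(\e.((d e) e))))
  Redex: ((\f.(\g.(\h.((f h) g)))) t)
  Redex: ((\f.(\g.(\h.((f h) g)))) p)
Total redexes: 2

Answer: 2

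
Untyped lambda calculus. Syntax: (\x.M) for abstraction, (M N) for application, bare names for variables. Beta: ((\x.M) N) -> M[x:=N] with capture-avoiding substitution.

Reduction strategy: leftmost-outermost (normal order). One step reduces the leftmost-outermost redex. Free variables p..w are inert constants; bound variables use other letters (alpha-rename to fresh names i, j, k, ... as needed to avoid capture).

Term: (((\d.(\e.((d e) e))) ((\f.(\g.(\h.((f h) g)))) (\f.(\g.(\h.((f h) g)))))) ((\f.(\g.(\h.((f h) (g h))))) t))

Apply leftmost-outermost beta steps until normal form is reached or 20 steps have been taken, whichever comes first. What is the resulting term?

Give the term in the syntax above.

Step 0: (((\d.(\e.((d e) e))) ((\f.(\g.(\h.((f h) g)))) (\f.(\g.(\h.((f h) g)))))) ((\f.(\g.(\h.((f h) (g h))))) t))
Step 1: ((\e.((((\f.(\g.(\h.((f h) g)))) (\f.(\g.(\h.((f h) g))))) e) e)) ((\f.(\g.(\h.((f h) (g h))))) t))
Step 2: ((((\f.(\g.(\h.((f h) g)))) (\f.(\g.(\h.((f h) g))))) ((\f.(\g.(\h.((f h) (g h))))) t)) ((\f.(\g.(\h.((f h) (g h))))) t))
Step 3: (((\g.(\h.(((\f.(\g.(\h.((f h) g)))) h) g))) ((\f.(\g.(\h.((f h) (g h))))) t)) ((\f.(\g.(\h.((f h) (g h))))) t))
Step 4: ((\h.(((\f.(\g.(\h.((f h) g)))) h) ((\f.(\g.(\h.((f h) (g h))))) t))) ((\f.(\g.(\h.((f h) (g h))))) t))
Step 5: (((\f.(\g.(\h.((f h) g)))) ((\f.(\g.(\h.((f h) (g h))))) t)) ((\f.(\g.(\h.((f h) (g h))))) t))
Step 6: ((\g.(\h.((((\f.(\g.(\h.((f h) (g h))))) t) h) g))) ((\f.(\g.(\h.((f h) (g h))))) t))
Step 7: (\h.((((\f.(\g.(\h.((f h) (g h))))) t) h) ((\f.(\g.(\h.((f h) (g h))))) t)))
Step 8: (\h.(((\g.(\h.((t h) (g h)))) h) ((\f.(\g.(\h.((f h) (g h))))) t)))
Step 9: (\h.((\i.((t i) (h i))) ((\f.(\g.(\h.((f h) (g h))))) t)))
Step 10: (\h.((t ((\f.(\g.(\h.((f h) (g h))))) t)) (h ((\f.(\g.(\h.((f h) (g h))))) t))))
Step 11: (\h.((t (\g.(\h.((t h) (g h))))) (h ((\f.(\g.(\h.((f h) (g h))))) t))))
Step 12: (\h.((t (\g.(\h.((t h) (g h))))) (h (\g.(\h.((t h) (g h)))))))

Answer: (\h.((t (\g.(\h.((t h) (g h))))) (h (\g.(\h.((t h) (g h)))))))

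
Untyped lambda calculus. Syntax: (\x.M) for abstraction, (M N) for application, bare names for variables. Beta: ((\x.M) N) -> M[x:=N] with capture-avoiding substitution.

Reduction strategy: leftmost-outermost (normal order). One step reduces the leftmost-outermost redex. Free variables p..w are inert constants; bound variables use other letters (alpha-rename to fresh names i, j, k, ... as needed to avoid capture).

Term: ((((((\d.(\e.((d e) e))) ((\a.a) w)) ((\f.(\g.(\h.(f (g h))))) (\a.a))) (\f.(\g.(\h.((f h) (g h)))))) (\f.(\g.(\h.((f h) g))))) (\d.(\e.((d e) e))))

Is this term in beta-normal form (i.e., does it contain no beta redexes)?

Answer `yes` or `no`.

Term: ((((((\d.(\e.((d e) e))) ((\a.a) w)) ((\f.(\g.(\h.(f (g h))))) (\a.a))) (\f.(\g.(\h.((f h) (g h)))))) (\f.(\g.(\h.((f h) g))))) (\d.(\e.((d e) e))))
Found 3 beta redex(es).

Answer: no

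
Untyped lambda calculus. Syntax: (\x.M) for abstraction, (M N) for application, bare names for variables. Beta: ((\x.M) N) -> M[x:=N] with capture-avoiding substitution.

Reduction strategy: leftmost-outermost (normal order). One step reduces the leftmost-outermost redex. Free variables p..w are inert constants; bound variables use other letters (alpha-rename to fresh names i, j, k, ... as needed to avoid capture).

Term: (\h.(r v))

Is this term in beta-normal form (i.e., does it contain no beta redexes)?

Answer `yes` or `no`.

Term: (\h.(r v))
No beta redexes found.

Answer: yes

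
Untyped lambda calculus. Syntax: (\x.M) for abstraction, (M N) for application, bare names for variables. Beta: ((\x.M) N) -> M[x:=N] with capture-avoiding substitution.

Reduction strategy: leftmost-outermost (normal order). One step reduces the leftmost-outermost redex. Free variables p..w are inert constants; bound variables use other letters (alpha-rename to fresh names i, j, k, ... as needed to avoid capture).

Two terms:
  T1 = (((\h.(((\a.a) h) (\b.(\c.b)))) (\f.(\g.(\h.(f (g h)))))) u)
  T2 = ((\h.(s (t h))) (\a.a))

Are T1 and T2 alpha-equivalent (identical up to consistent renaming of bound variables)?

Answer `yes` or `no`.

Term 1: (((\h.(((\a.a) h) (\b.(\c.b)))) (\f.(\g.(\h.(f (g h)))))) u)
Term 2: ((\h.(s (t h))) (\a.a))
Alpha-equivalence: compare structure up to binder renaming.
Result: False

Answer: no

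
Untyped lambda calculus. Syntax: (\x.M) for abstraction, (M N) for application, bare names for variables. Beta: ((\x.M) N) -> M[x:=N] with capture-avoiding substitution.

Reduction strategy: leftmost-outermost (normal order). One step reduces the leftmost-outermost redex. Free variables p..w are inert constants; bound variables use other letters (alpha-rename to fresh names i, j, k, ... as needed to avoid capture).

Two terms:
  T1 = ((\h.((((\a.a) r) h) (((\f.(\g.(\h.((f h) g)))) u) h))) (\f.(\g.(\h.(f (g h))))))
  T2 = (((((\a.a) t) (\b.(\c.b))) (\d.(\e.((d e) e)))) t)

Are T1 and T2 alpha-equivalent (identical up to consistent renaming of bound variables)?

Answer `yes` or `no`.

Answer: no

Derivation:
Term 1: ((\h.((((\a.a) r) h) (((\f.(\g.(\h.((f h) g)))) u) h))) (\f.(\g.(\h.(f (g h))))))
Term 2: (((((\a.a) t) (\b.(\c.b))) (\d.(\e.((d e) e)))) t)
Alpha-equivalence: compare structure up to binder renaming.
Result: False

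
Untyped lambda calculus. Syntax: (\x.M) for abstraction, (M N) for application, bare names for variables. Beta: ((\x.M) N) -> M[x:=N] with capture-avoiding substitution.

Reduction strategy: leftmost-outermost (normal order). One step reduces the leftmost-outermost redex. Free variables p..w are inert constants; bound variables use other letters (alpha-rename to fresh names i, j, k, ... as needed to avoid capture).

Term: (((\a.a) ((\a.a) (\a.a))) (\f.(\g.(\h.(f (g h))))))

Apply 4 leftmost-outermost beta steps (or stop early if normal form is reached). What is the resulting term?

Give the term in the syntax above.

Step 0: (((\a.a) ((\a.a) (\a.a))) (\f.(\g.(\h.(f (g h))))))
Step 1: (((\a.a) (\a.a)) (\f.(\g.(\h.(f (g h))))))
Step 2: ((\a.a) (\f.(\g.(\h.(f (g h))))))
Step 3: (\f.(\g.(\h.(f (g h)))))
Step 4: (normal form reached)

Answer: (\f.(\g.(\h.(f (g h)))))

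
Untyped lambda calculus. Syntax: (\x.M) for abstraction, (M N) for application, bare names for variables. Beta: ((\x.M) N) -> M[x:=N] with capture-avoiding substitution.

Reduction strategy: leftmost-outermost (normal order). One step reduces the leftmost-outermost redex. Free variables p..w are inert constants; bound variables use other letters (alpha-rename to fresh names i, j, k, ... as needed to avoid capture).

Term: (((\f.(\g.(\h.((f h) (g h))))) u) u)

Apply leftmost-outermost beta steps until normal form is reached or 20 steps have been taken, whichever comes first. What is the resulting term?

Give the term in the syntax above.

Answer: (\h.((u h) (u h)))

Derivation:
Step 0: (((\f.(\g.(\h.((f h) (g h))))) u) u)
Step 1: ((\g.(\h.((u h) (g h)))) u)
Step 2: (\h.((u h) (u h)))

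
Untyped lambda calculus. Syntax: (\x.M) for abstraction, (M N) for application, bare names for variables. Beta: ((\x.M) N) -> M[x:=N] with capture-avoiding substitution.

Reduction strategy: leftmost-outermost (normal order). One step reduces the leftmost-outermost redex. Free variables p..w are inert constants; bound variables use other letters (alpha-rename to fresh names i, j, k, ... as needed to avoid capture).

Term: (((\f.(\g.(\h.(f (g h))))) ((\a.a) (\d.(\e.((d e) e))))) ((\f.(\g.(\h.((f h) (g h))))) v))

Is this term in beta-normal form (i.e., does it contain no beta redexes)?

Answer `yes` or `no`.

Answer: no

Derivation:
Term: (((\f.(\g.(\h.(f (g h))))) ((\a.a) (\d.(\e.((d e) e))))) ((\f.(\g.(\h.((f h) (g h))))) v))
Found 3 beta redex(es).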